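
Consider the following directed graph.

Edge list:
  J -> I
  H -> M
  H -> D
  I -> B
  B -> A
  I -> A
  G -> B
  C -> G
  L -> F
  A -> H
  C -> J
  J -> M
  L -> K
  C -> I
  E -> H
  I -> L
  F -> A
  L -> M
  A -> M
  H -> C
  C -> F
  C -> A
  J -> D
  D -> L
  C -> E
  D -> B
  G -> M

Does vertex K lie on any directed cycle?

K lies on a cycle iff there is a path from K back to itself.
Exploring from K, it never reaches itself; equivalently, its strongly connected component is a singleton.

No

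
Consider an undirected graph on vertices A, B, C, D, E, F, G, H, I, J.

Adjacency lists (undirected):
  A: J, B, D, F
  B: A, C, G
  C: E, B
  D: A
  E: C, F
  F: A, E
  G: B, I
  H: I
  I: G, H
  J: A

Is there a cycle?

Yes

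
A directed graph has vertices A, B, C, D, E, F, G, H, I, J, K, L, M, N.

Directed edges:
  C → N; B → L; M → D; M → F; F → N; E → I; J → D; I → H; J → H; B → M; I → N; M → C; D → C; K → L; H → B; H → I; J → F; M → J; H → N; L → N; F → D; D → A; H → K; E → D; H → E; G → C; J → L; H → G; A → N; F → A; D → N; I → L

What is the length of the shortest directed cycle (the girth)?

2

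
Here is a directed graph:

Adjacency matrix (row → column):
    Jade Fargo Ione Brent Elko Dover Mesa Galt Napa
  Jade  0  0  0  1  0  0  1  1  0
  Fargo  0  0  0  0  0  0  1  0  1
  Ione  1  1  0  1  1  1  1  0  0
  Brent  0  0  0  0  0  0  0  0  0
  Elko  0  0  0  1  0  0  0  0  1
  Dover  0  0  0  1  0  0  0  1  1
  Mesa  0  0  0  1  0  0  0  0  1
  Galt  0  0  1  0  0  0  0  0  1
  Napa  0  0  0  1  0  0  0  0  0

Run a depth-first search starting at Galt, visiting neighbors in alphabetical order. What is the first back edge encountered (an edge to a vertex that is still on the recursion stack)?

Dover->Galt

DFS from Galt (visiting neighbors in alphabetical order); mark gray on enter, black on exit:
Galt gray
  Ione gray
    Brent gray
    Brent black
    Dover gray
      Dover→Brent: Brent black — skip
      Dover→Galt: Galt is gray → back edge
First back edge: Dover → Galt.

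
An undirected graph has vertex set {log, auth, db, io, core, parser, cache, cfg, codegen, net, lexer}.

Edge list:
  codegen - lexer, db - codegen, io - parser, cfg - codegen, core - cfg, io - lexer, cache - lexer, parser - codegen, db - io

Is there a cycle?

DFS, tracking each vertex's parent; an edge to a visited non-parent vertex closes a cycle.
Start from lexer:
visit lexer (parent –)
  visit cache (parent lexer)
    cache–lexer: parent, skip
  visit io (parent lexer)
    visit db (parent io)
      db–io: parent, skip
      visit codegen (parent db)
        codegen–lexer: lexer visited and ≠ parent → cycle
Cycle: lexer – io – db – codegen – lexer.

Yes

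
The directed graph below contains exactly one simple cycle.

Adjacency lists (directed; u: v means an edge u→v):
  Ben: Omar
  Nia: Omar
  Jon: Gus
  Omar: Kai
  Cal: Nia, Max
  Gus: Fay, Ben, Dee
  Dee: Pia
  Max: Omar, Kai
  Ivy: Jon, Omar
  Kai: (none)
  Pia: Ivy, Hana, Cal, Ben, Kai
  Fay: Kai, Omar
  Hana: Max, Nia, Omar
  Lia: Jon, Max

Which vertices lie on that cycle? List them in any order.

Dee, Gus, Ivy, Jon, Pia

DFS with gray/black marking from Jon:
Jon gray
  Gus gray
    Fay gray
      Kai gray
      Kai black
      Omar gray
        Omar→Kai: Kai black — skip
      Omar black
    Fay black
    Ben gray
      Ben→Omar: Omar black — skip
    Ben black
    Dee gray
      Pia gray
        Ivy gray
          Ivy→Jon: Jon is gray → back edge
Back edge closes the cycle Jon → Gus → Dee → Pia → Ivy → Jon; its vertices are {Dee, Gus, Ivy, Jon, Pia}.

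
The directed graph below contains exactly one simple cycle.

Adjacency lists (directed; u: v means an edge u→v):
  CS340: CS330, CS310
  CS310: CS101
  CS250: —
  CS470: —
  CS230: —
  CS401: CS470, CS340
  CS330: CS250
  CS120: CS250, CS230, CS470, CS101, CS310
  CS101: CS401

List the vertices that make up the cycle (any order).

DFS with gray/black marking from CS310:
CS310 gray
  CS101 gray
    CS401 gray
      CS470 gray
      CS470 black
      CS340 gray
        CS330 gray
          CS250 gray
          CS250 black
        CS330 black
        CS340→CS310: CS310 is gray → back edge
Back edge closes the cycle CS310 → CS101 → CS401 → CS340 → CS310; its vertices are {CS101, CS310, CS340, CS401}.

CS101, CS310, CS340, CS401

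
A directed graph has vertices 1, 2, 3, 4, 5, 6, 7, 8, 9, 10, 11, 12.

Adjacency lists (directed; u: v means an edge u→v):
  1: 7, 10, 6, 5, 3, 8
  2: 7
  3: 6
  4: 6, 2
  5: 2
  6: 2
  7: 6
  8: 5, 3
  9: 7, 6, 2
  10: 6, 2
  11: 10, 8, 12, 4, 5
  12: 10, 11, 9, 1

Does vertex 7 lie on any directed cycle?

7 is on a cycle iff 7 can reach itself via ≥1 edge.
7 → 6 → 2 → 7 — yes.

Yes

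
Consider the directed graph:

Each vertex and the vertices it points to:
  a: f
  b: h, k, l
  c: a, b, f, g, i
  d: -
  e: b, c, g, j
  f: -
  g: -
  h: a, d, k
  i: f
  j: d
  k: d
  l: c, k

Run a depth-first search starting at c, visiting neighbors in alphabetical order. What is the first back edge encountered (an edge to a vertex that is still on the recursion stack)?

DFS from c (visiting neighbors in alphabetical order); mark gray on enter, black on exit:
c gray
  a gray
    f gray
    f black
  a black
  b gray
    h gray
      h→a: a black — skip
      d gray
      d black
      k gray
        k→d: d black — skip
      k black
    h black
    b→k: k black — skip
    l gray
      l→c: c is gray → back edge
First back edge: l → c.

l→c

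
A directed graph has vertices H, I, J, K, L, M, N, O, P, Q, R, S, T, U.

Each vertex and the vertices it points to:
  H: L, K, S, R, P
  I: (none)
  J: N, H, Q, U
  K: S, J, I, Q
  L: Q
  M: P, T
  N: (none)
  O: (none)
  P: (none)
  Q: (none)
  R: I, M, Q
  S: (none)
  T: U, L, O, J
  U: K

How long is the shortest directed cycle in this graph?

3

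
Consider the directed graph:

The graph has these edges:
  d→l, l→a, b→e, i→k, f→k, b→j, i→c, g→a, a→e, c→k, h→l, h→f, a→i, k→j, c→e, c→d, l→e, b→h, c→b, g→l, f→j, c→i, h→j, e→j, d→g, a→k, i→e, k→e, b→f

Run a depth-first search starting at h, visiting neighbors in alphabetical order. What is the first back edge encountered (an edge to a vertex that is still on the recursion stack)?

b→h

DFS from h (visiting neighbors in alphabetical order); mark gray on enter, black on exit:
h gray
  f gray
    j gray
    j black
    k gray
      e gray
        e→j: j black — skip
      e black
      k→j: j black — skip
    k black
  f black
  h→j: j black — skip
  l gray
    a gray
      a→e: e black — skip
      i gray
        c gray
          b gray
            b→e: e black — skip
            b→f: f black — skip
            b→h: h is gray → back edge
First back edge: b → h.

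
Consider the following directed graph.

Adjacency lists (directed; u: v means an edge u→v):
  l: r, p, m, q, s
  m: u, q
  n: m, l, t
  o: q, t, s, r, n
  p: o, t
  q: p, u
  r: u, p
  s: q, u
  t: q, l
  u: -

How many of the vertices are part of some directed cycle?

A vertex is on a directed cycle iff it belongs to a strongly connected component of size ≥ 2 (or has a self-loop).
The vertices on cycles are {l, m, n, o, p, q, r, s, t} — 9 in total.

9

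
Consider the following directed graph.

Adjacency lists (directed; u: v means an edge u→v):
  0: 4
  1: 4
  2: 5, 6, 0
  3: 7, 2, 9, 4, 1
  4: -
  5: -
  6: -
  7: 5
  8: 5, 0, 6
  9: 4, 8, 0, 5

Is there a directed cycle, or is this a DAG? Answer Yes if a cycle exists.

No

DFS with white/gray/black marking, starting from 6:
6 gray
6 black
0 gray
  4 gray
  4 black
0 black
1 gray
  1→4: 4 black — skip
1 black
2 gray
  5 gray
  5 black
  2→6: 6 black — skip
  2→0: 0 black — skip
2 black
3 gray
  7 gray
    7→5: 5 black — skip
  7 black
  3→2: 2 black — skip
  9 gray
    9→4: 4 black — skip
    8 gray
      8→5: 5 black — skip
      8→0: 0 black — skip
      8→6: 6 black — skip
    8 black
    9→0: 0 black — skip
    9→5: 5 black — skip
  9 black
  3→4: 4 black — skip
  3→1: 1 black — skip
3 black
Every edge goes to a white or black vertex — no back edge, so the graph is acyclic.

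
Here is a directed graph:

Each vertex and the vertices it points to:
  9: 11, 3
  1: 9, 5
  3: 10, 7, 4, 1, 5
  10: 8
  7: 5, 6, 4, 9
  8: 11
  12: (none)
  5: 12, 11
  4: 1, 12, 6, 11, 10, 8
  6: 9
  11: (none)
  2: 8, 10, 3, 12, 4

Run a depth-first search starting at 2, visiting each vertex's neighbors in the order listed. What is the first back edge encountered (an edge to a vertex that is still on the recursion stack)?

9->3

DFS from 2 (visiting each vertex's neighbors in the order listed); mark gray on enter, black on exit:
2 gray
  8 gray
    11 gray
    11 black
  8 black
  10 gray
    10→8: 8 black — skip
  10 black
  3 gray
    3→10: 10 black — skip
    7 gray
      5 gray
        12 gray
        12 black
        5→11: 11 black — skip
      5 black
      6 gray
        9 gray
          9→11: 11 black — skip
          9→3: 3 is gray → back edge
First back edge: 9 → 3.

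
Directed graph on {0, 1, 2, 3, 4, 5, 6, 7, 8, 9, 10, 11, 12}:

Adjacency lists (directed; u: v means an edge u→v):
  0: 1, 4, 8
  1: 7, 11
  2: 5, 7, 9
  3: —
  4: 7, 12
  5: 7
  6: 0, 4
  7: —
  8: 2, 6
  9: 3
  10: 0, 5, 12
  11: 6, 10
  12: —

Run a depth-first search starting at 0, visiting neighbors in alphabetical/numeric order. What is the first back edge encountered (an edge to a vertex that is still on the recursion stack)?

6→0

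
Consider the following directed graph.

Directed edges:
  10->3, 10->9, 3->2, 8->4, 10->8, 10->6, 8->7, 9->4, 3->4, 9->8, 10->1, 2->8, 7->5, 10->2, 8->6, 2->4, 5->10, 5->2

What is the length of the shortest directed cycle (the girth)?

4

For each vertex v, BFS finds the shortest path from v back to v.
The shortest such closed walk is 5 → 10 → 8 → 7 → 5, length 4.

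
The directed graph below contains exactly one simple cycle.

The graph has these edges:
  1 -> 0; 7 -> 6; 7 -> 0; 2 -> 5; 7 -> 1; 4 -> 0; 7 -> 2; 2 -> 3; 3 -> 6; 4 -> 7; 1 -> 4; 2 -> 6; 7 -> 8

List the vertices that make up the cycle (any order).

1, 4, 7

DFS with gray/black marking from 7:
7 gray
  8 gray
  8 black
  6 gray
  6 black
  0 gray
  0 black
  2 gray
    2→6: 6 black — skip
    5 gray
    5 black
    3 gray
      3→6: 6 black — skip
    3 black
  2 black
  1 gray
    1→0: 0 black — skip
    4 gray
      4→7: 7 is gray → back edge
Back edge closes the cycle 7 → 1 → 4 → 7; its vertices are {1, 4, 7}.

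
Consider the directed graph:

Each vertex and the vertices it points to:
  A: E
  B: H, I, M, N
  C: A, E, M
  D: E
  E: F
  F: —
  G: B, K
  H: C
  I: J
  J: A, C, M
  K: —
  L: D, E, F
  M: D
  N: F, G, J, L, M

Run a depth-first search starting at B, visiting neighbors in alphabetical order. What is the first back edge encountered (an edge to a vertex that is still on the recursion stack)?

G->B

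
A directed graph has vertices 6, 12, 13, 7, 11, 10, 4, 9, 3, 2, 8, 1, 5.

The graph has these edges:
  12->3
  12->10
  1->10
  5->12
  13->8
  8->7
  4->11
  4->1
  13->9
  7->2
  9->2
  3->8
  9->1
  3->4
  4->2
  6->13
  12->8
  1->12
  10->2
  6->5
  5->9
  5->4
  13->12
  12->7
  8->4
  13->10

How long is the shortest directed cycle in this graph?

4

For each vertex v, BFS finds the shortest path from v back to v.
The shortest such closed walk is 8 → 4 → 1 → 12 → 8, length 4.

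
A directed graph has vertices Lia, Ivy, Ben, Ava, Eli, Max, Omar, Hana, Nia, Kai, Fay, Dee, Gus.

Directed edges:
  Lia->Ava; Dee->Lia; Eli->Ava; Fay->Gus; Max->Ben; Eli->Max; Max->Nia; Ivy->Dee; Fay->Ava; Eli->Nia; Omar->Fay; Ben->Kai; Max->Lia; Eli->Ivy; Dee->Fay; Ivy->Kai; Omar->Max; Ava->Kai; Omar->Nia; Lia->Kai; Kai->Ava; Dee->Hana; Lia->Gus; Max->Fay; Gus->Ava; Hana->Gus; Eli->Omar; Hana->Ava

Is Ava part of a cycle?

Ava is on a cycle iff Ava can reach itself via ≥1 edge.
Ava → Kai → Ava — yes.

Yes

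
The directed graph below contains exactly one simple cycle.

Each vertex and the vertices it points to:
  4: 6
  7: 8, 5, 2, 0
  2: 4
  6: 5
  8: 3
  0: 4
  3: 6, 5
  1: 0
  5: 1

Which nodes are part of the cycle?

DFS with gray/black marking from 0:
0 gray
  4 gray
    6 gray
      5 gray
        1 gray
          1→0: 0 is gray → back edge
Back edge closes the cycle 0 → 4 → 6 → 5 → 1 → 0; its vertices are {0, 1, 4, 5, 6}.

0, 1, 4, 5, 6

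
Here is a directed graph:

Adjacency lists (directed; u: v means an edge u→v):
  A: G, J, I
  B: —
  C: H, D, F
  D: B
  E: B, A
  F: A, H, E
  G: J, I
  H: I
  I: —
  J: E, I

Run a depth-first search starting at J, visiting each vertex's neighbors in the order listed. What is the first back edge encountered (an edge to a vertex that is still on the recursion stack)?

G->J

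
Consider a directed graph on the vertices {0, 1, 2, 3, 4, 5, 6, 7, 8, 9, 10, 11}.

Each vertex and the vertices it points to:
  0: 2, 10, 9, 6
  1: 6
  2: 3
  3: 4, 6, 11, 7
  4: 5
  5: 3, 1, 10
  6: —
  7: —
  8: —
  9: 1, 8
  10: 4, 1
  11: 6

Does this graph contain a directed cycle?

DFS with white/gray/black marking, starting from 7:
7 gray
7 black
0 gray
  2 gray
    3 gray
      4 gray
        5 gray
          5→3: 3 is gray → back edge
Back edge found, so a cycle exists: 3 → 4 → 5 → 3.

Yes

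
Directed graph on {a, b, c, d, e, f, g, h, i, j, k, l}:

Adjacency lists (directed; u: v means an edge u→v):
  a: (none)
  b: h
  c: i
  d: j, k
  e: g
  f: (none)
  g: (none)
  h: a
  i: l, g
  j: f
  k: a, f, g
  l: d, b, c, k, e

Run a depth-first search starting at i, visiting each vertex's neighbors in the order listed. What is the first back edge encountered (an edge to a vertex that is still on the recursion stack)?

c->i

DFS from i (visiting each vertex's neighbors in the order listed); mark gray on enter, black on exit:
i gray
  l gray
    d gray
      j gray
        f gray
        f black
      j black
      k gray
        a gray
        a black
        k→f: f black — skip
        g gray
        g black
      k black
    d black
    b gray
      h gray
        h→a: a black — skip
      h black
    b black
    c gray
      c→i: i is gray → back edge
First back edge: c → i.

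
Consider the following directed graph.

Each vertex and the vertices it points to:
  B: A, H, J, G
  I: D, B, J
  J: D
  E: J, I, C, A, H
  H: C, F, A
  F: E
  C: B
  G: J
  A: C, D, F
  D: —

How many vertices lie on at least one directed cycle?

A vertex is on a directed cycle iff it belongs to a strongly connected component of size ≥ 2 (or has a self-loop).
The vertices on cycles are {A, B, C, E, F, H, I} — 7 in total.

7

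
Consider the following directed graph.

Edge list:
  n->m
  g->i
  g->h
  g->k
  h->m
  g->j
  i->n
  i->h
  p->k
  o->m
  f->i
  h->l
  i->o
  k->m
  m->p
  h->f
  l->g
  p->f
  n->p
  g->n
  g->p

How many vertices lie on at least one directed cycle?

A vertex is on a directed cycle iff it belongs to a strongly connected component of size ≥ 2 (or has a self-loop).
The vertices on cycles are {f, g, h, i, k, l, m, n, o, p} — 10 in total.

10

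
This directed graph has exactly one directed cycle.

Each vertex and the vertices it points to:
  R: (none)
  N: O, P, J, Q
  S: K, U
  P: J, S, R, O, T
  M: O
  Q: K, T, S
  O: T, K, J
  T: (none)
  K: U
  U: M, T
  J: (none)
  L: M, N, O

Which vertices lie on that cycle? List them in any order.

K, M, O, U

DFS with gray/black marking from M:
M gray
  O gray
    T gray
    T black
    K gray
      U gray
        U→M: M is gray → back edge
Back edge closes the cycle M → O → K → U → M; its vertices are {K, M, O, U}.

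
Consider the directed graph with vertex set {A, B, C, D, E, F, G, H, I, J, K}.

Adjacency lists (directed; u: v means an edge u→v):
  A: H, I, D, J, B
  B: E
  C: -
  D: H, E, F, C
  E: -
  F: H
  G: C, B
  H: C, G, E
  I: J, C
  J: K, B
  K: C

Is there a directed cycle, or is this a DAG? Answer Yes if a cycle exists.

No

DFS with white/gray/black marking, starting from G:
G gray
  C gray
  C black
  B gray
    E gray
    E black
  B black
G black
A gray
  H gray
    H→C: C black — skip
    H→G: G black — skip
    H→E: E black — skip
  H black
  I gray
    J gray
      K gray
        K→C: C black — skip
      K black
      J→B: B black — skip
    J black
    I→C: C black — skip
  I black
  D gray
    D→H: H black — skip
    D→E: E black — skip
    F gray
      F→H: H black — skip
    F black
    D→C: C black — skip
  D black
  A→J: J black — skip
  A→B: B black — skip
A black
Every edge goes to a white or black vertex — no back edge, so the graph is acyclic.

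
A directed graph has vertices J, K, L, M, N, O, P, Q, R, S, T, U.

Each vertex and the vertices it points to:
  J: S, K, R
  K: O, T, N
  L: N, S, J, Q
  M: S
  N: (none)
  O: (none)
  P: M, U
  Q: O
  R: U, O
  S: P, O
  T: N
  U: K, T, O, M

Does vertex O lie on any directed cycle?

O lies on a cycle iff there is a path from O back to itself.
Exploring from O, it never reaches itself; equivalently, its strongly connected component is a singleton.

No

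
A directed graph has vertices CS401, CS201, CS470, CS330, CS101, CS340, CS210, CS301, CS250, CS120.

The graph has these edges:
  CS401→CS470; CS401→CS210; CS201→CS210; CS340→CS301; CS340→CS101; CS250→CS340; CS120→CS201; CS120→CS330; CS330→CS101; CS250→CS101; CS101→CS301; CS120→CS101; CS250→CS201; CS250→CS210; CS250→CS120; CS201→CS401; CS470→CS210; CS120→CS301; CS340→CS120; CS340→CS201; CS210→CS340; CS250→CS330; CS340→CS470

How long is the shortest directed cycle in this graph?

3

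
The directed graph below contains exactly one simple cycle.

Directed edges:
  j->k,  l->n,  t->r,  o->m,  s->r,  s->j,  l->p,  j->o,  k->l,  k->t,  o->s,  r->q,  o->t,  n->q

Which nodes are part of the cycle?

DFS with gray/black marking from o:
o gray
  s gray
    j gray
      j→o: o is gray → back edge
Back edge closes the cycle o → s → j → o; its vertices are {j, o, s}.

j, o, s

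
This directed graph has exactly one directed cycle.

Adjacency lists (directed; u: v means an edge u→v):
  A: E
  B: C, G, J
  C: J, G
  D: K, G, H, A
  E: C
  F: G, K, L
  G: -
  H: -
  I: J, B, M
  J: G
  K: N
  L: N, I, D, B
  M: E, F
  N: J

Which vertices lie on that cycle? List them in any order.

F, I, L, M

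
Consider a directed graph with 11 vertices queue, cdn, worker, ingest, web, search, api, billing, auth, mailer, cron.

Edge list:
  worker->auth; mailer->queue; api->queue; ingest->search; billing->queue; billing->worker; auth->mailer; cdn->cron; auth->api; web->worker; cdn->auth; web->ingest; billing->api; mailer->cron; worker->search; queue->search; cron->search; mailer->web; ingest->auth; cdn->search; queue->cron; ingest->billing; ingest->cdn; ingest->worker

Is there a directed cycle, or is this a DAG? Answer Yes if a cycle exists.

Yes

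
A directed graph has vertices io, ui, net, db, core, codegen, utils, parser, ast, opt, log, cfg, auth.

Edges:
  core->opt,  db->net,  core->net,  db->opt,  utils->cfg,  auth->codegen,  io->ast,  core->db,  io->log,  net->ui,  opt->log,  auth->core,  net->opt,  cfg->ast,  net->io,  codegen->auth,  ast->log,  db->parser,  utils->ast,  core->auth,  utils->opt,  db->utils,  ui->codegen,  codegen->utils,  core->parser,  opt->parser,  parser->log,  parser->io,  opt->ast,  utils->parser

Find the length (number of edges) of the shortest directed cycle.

2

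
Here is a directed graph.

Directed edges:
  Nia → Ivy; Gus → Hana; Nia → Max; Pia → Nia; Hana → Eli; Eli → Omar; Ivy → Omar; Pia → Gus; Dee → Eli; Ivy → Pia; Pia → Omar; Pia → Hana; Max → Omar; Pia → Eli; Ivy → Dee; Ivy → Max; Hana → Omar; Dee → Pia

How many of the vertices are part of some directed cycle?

4

A vertex is on a directed cycle iff it belongs to a strongly connected component of size ≥ 2 (or has a self-loop).
The vertices on cycles are {Dee, Ivy, Nia, Pia} — 4 in total.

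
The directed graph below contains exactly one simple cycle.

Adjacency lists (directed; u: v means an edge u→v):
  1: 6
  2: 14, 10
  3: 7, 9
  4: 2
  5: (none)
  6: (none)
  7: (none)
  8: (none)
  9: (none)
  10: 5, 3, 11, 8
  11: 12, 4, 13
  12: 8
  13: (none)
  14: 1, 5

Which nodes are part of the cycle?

DFS with gray/black marking from 2:
2 gray
  14 gray
    1 gray
      6 gray
      6 black
    1 black
    5 gray
    5 black
  14 black
  10 gray
    10→5: 5 black — skip
    3 gray
      7 gray
      7 black
      9 gray
      9 black
    3 black
    11 gray
      12 gray
        8 gray
        8 black
      12 black
      4 gray
        4→2: 2 is gray → back edge
Back edge closes the cycle 2 → 10 → 11 → 4 → 2; its vertices are {2, 4, 10, 11}.

2, 4, 10, 11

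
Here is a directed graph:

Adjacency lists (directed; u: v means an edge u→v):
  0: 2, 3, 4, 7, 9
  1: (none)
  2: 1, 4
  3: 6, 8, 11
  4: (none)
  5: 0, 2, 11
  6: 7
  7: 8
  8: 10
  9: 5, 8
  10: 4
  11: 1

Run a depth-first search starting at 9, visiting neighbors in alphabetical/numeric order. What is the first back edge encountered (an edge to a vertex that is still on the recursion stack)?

DFS from 9 (visiting neighbors in alphabetical/numeric order); mark gray on enter, black on exit:
9 gray
  5 gray
    0 gray
      2 gray
        1 gray
        1 black
        4 gray
        4 black
      2 black
      3 gray
        6 gray
          7 gray
            8 gray
              10 gray
                10→4: 4 black — skip
              10 black
            8 black
          7 black
        6 black
        3→8: 8 black — skip
        11 gray
          11→1: 1 black — skip
        11 black
      3 black
      0→4: 4 black — skip
      0→7: 7 black — skip
      0→9: 9 is gray → back edge
First back edge: 0 → 9.

0→9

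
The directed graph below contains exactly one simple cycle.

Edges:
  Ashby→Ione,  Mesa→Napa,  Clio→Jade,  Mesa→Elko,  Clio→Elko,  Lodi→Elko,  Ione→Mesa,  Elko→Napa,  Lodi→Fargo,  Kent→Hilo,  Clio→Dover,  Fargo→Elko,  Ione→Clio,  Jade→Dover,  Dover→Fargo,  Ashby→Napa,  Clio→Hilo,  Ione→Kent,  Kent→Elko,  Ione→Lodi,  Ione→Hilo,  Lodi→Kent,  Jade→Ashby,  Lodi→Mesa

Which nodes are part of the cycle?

Clio, Ione, Jade, Ashby

DFS with gray/black marking from Ione:
Ione gray
  Mesa gray
    Elko gray
      Napa gray
      Napa black
    Elko black
    Mesa→Napa: Napa black — skip
  Mesa black
  Hilo gray
  Hilo black
  Clio gray
    Clio→Hilo: Hilo black — skip
    Jade gray
      Ashby gray
        Ashby→Napa: Napa black — skip
        Ashby→Ione: Ione is gray → back edge
Back edge closes the cycle Ione → Clio → Jade → Ashby → Ione; its vertices are {Clio, Ione, Jade, Ashby}.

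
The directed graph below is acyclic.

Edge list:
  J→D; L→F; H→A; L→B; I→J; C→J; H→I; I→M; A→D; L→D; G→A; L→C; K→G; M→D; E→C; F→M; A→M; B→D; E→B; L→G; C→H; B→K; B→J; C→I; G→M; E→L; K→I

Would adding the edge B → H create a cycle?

Adding B→H creates a cycle iff H can already reach B.
Explore from H: no path reaches B. The graph stays acyclic.

No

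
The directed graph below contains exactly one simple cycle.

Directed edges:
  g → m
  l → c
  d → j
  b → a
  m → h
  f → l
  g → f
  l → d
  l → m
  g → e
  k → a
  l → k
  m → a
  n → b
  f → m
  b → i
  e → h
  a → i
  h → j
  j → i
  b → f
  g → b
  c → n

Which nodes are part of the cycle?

DFS with gray/black marking from f:
f gray
  l gray
    c gray
      n gray
        b gray
          a gray
            i gray
            i black
          a black
          b→f: f is gray → back edge
Back edge closes the cycle f → l → c → n → b → f; its vertices are {b, c, f, l, n}.

b, c, f, l, n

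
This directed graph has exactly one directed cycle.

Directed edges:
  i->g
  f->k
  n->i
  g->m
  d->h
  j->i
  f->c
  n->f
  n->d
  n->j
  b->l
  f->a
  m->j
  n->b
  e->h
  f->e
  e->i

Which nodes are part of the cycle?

g, i, j, m

DFS with gray/black marking from j:
j gray
  i gray
    g gray
      m gray
        m→j: j is gray → back edge
Back edge closes the cycle j → i → g → m → j; its vertices are {g, i, j, m}.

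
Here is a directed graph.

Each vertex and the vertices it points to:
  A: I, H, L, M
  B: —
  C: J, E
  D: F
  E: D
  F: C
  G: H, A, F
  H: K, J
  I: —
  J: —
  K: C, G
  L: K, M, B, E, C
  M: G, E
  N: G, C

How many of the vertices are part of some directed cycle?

A vertex is on a directed cycle iff it belongs to a strongly connected component of size ≥ 2 (or has a self-loop).
The vertices on cycles are {A, C, D, E, F, G, H, K, L, M} — 10 in total.

10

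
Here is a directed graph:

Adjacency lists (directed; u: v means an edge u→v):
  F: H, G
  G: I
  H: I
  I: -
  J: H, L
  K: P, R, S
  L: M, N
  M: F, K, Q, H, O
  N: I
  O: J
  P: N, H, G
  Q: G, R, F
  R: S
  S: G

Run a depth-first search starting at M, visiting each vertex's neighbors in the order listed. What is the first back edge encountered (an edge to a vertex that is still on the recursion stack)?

L->M

DFS from M (visiting each vertex's neighbors in the order listed); mark gray on enter, black on exit:
M gray
  F gray
    H gray
      I gray
      I black
    H black
    G gray
      G→I: I black — skip
    G black
  F black
  K gray
    P gray
      N gray
        N→I: I black — skip
      N black
      P→H: H black — skip
      P→G: G black — skip
    P black
    R gray
      S gray
        S→G: G black — skip
      S black
    R black
    K→S: S black — skip
  K black
  Q gray
    Q→G: G black — skip
    Q→R: R black — skip
    Q→F: F black — skip
  Q black
  M→H: H black — skip
  O gray
    J gray
      J→H: H black — skip
      L gray
        L→M: M is gray → back edge
First back edge: L → M.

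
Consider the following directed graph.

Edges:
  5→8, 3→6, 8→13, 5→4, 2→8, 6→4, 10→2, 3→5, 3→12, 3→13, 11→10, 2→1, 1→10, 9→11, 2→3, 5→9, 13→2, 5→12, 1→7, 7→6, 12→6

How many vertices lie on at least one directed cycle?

9

A vertex is on a directed cycle iff it belongs to a strongly connected component of size ≥ 2 (or has a self-loop).
The vertices on cycles are {1, 2, 3, 5, 8, 9, 10, 11, 13} — 9 in total.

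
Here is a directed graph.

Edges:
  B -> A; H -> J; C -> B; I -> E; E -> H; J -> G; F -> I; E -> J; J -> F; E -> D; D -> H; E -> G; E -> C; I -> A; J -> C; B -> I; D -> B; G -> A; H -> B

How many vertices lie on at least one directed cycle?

8

A vertex is on a directed cycle iff it belongs to a strongly connected component of size ≥ 2 (or has a self-loop).
The vertices on cycles are {B, C, D, E, F, H, I, J} — 8 in total.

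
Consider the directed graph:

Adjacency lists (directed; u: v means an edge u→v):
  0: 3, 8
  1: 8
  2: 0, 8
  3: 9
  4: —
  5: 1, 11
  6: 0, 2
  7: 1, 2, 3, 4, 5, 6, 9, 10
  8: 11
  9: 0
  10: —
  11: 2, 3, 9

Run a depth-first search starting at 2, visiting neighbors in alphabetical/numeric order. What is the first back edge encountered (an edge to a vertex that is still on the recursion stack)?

9→0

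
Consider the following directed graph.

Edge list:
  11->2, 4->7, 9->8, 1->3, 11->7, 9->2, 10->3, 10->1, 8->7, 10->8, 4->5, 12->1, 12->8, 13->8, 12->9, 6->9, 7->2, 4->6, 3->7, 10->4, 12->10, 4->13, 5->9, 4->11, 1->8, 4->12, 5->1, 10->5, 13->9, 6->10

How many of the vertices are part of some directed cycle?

A vertex is on a directed cycle iff it belongs to a strongly connected component of size ≥ 2 (or has a self-loop).
The vertices on cycles are {4, 6, 10, 12} — 4 in total.

4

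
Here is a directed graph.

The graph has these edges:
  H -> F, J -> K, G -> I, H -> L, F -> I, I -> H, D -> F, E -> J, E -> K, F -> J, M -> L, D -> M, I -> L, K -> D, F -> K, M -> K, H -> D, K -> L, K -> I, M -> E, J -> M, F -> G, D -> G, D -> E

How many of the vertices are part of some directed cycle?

9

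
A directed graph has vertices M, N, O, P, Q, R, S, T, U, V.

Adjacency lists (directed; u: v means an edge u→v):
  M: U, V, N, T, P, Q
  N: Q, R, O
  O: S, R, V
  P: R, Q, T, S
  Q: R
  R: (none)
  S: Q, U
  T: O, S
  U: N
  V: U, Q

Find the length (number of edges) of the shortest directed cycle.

4

For each vertex v, BFS finds the shortest path from v back to v.
The shortest such closed walk is U → N → O → S → U, length 4.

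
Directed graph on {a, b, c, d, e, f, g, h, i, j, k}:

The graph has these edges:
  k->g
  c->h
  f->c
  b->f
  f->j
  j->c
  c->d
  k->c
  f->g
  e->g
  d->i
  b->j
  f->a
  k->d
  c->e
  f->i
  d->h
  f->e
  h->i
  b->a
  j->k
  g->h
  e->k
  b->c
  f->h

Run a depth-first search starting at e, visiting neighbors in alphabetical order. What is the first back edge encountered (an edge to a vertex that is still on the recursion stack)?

c->e

DFS from e (visiting neighbors in alphabetical order); mark gray on enter, black on exit:
e gray
  g gray
    h gray
      i gray
      i black
    h black
  g black
  k gray
    c gray
      d gray
        d→h: h black — skip
        d→i: i black — skip
      d black
      c→e: e is gray → back edge
First back edge: c → e.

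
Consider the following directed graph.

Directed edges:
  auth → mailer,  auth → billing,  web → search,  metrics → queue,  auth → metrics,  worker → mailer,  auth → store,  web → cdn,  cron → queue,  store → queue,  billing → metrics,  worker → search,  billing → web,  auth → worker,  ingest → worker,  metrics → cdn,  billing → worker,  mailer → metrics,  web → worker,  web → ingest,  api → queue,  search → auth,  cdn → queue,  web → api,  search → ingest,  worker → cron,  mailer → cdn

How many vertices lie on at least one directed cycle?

A vertex is on a directed cycle iff it belongs to a strongly connected component of size ≥ 2 (or has a self-loop).
The vertices on cycles are {web, auth, ingest, search, worker, billing} — 6 in total.

6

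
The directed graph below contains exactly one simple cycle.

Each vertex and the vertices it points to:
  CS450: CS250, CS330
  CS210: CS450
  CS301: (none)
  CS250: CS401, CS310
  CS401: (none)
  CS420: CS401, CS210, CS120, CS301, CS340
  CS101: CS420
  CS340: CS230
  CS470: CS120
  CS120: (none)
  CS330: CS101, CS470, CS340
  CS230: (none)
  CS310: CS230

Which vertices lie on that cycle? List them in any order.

DFS with gray/black marking from CS450:
CS450 gray
  CS250 gray
    CS401 gray
    CS401 black
    CS310 gray
      CS230 gray
      CS230 black
    CS310 black
  CS250 black
  CS330 gray
    CS101 gray
      CS420 gray
        CS420→CS401: CS401 black — skip
        CS210 gray
          CS210→CS450: CS450 is gray → back edge
Back edge closes the cycle CS450 → CS330 → CS101 → CS420 → CS210 → CS450; its vertices are {CS101, CS210, CS330, CS420, CS450}.

CS101, CS210, CS330, CS420, CS450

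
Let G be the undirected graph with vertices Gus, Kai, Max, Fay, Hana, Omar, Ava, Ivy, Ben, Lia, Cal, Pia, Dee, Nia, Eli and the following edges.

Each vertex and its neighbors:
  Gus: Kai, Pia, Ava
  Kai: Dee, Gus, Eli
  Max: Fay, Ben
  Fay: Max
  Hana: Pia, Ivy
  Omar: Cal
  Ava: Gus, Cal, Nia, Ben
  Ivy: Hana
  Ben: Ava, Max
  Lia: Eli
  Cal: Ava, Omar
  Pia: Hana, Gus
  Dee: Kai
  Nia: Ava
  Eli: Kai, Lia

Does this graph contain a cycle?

No

DFS, tracking each vertex's parent; an edge to a visited non-parent vertex closes a cycle.
Start from Fay:
visit Fay (parent –)
  visit Max (parent Fay)
    Max–Fay: parent, skip
    visit Ben (parent Max)
      visit Ava (parent Ben)
        visit Gus (parent Ava)
          visit Kai (parent Gus)
            visit Dee (parent Kai)
              Dee–Kai: parent, skip
            Kai–Gus: parent, skip
            visit Eli (parent Kai)
              Eli–Kai: parent, skip
              visit Lia (parent Eli)
                Lia–Eli: parent, skip
          visit Pia (parent Gus)
            visit Hana (parent Pia)
              Hana–Pia: parent, skip
              visit Ivy (parent Hana)
                Ivy–Hana: parent, skip
            Pia–Gus: parent, skip
          Gus–Ava: parent, skip
        visit Cal (parent Ava)
          Cal–Ava: parent, skip
          visit Omar (parent Cal)
            Omar–Cal: parent, skip
        visit Nia (parent Ava)
          Nia–Ava: parent, skip
        Ava–Ben: parent, skip
      Ben–Max: parent, skip
No non-parent visited neighbor found — the graph is a forest.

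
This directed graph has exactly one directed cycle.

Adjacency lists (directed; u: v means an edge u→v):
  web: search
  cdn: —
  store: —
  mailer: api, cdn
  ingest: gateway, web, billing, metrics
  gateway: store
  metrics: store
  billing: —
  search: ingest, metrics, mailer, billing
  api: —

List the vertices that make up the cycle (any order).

web, ingest, search

DFS with gray/black marking from search:
search gray
  ingest gray
    gateway gray
      store gray
      store black
    gateway black
    web gray
      web→search: search is gray → back edge
Back edge closes the cycle search → ingest → web → search; its vertices are {web, ingest, search}.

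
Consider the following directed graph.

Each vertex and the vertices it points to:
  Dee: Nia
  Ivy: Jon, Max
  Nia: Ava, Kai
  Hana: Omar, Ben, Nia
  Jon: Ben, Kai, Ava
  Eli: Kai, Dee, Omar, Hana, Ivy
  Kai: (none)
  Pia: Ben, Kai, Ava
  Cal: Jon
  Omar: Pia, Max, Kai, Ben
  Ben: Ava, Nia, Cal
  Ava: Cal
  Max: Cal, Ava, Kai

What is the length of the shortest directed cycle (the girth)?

3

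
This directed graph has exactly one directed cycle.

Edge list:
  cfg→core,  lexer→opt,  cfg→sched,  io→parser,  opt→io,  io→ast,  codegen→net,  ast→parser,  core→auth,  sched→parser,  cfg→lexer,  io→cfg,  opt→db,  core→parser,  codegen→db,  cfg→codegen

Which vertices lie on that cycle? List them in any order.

DFS with gray/black marking from cfg:
cfg gray
  core gray
    auth gray
    auth black
    parser gray
    parser black
  core black
  sched gray
    sched→parser: parser black — skip
  sched black
  lexer gray
    opt gray
      db gray
      db black
      io gray
        ast gray
          ast→parser: parser black — skip
        ast black
        io→parser: parser black — skip
        io→cfg: cfg is gray → back edge
Back edge closes the cycle cfg → lexer → opt → io → cfg; its vertices are {io, cfg, opt, lexer}.

io, cfg, opt, lexer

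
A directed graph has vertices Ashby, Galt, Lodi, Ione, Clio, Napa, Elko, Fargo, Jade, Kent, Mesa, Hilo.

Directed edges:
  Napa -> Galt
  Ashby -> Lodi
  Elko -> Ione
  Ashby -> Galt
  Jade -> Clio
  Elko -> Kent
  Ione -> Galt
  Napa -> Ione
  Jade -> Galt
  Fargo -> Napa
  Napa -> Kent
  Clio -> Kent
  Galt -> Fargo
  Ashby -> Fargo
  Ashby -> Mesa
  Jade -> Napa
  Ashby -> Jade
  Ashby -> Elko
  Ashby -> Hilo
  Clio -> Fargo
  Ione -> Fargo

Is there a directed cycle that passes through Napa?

Yes

Napa is on a cycle iff Napa can reach itself via ≥1 edge.
Napa → Ione → Fargo → Napa — yes.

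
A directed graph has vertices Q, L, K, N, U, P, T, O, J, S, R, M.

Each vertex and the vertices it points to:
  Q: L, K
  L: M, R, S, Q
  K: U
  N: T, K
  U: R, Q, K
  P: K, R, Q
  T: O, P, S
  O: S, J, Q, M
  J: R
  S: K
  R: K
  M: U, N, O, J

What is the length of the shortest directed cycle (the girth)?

For each vertex v, BFS finds the shortest path from v back to v.
The shortest such closed walk is L → Q → L, length 2.

2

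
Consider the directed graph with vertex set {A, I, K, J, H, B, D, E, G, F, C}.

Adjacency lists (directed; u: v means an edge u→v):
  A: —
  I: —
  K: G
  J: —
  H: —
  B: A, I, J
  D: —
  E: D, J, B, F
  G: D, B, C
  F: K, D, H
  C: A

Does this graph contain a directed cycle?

DFS with white/gray/black marking, starting from B:
B gray
  A gray
  A black
  I gray
  I black
  J gray
  J black
B black
K gray
  G gray
    D gray
    D black
    G→B: B black — skip
    C gray
      C→A: A black — skip
    C black
  G black
K black
H gray
H black
E gray
  E→D: D black — skip
  E→J: J black — skip
  E→B: B black — skip
  F gray
    F→K: K black — skip
    F→D: D black — skip
    F→H: H black — skip
  F black
E black
Every edge goes to a white or black vertex — no back edge, so the graph is acyclic.

No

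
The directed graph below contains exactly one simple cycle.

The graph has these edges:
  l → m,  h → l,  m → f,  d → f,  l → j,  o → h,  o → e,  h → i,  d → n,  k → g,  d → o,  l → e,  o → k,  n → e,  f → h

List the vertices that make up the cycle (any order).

DFS with gray/black marking from h:
h gray
  l gray
    j gray
    j black
    e gray
    e black
    m gray
      f gray
        f→h: h is gray → back edge
Back edge closes the cycle h → l → m → f → h; its vertices are {f, h, l, m}.

f, h, l, m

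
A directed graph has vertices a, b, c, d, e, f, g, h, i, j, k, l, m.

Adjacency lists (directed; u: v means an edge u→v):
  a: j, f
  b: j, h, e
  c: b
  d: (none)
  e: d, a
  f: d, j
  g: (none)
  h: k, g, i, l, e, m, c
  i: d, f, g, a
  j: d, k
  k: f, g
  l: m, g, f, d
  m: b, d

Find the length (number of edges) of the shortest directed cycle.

For each vertex v, BFS finds the shortest path from v back to v.
The shortest such closed walk is b → h → m → b, length 3.

3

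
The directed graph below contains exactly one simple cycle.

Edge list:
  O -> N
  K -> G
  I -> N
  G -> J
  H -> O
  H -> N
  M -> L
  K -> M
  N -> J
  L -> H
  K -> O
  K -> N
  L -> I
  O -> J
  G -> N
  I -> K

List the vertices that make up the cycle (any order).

DFS with gray/black marking from M:
M gray
  L gray
    H gray
      O gray
        J gray
        J black
        N gray
          N→J: J black — skip
        N black
      O black
      H→N: N black — skip
    H black
    I gray
      K gray
        K→O: O black — skip
        G gray
          G→J: J black — skip
          G→N: N black — skip
        G black
        K→N: N black — skip
        K→M: M is gray → back edge
Back edge closes the cycle M → L → I → K → M; its vertices are {I, K, L, M}.

I, K, L, M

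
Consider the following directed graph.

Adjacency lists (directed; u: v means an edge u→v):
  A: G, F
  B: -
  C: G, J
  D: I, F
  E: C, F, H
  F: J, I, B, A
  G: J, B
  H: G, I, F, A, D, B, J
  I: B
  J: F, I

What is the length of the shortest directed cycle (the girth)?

2

For each vertex v, BFS finds the shortest path from v back to v.
The shortest such closed walk is A → F → A, length 2.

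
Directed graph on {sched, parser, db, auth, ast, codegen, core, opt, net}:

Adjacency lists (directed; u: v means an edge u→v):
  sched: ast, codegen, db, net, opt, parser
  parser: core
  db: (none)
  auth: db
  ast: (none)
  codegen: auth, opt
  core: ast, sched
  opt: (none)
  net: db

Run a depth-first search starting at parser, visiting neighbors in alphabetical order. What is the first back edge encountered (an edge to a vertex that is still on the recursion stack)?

DFS from parser (visiting neighbors in alphabetical order); mark gray on enter, black on exit:
parser gray
  core gray
    ast gray
    ast black
    sched gray
      sched→ast: ast black — skip
      codegen gray
        auth gray
          db gray
          db black
        auth black
        opt gray
        opt black
      codegen black
      sched→db: db black — skip
      net gray
        net→db: db black — skip
      net black
      sched→opt: opt black — skip
      sched→parser: parser is gray → back edge
First back edge: sched → parser.

sched→parser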